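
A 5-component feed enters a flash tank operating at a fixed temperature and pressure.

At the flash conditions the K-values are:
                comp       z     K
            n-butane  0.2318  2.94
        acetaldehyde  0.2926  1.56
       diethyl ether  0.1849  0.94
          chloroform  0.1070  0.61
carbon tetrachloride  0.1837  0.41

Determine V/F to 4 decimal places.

Iterate (Newton) starting at V/F = 0.59:
  V/F = 0.5900: g = 0.10089, g' = -0.4202 → V/F = 0.8301
  V/F = 0.8301: g = -0.00168, g' = -0.4527 → V/F = 0.8264
Converged at V/F = 0.8264.

V/F = 0.8264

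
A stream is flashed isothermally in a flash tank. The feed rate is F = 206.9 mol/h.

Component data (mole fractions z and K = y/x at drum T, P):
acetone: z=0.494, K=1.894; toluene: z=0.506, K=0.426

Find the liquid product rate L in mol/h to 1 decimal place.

L = 145.9 mol/h

Material balance + equilibrium reduce to Σ zᵢ(Kᵢ−1)/(1+V/F(Kᵢ−1)) = 0.
g(0) = ΣzᵢKᵢ − 1 = 0.151 and g(1) = 1 − Σzᵢ/Kᵢ = -0.449, so a root lies in (0, 1).
Iterate (Newton) starting at V/F = 0.38:
  V/F = 0.380: g = -0.0418, g' = -0.493 → V/F = 0.295
Converged at V/F = 0.295.
Then V = V/F·F = 0.2946·206.9 = 61.0 mol/h and L = F − V = 145.9 mol/h.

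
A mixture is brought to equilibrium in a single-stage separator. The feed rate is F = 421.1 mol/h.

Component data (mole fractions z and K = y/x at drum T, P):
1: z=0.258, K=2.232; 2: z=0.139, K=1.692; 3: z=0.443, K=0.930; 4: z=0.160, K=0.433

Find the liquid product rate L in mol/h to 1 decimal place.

L = 52.9 mol/h

Newton–Raphson from ψ = 0.5:
  ψ = 0.500: g = 0.1094, g' = -0.289 → ψ = 0.878
  ψ = 0.878: g = -0.0013, g' = -0.323 → ψ = 0.874
Converged at ψ = 0.874.
Then V = ψ·F = 0.8744·421.1 = 368.2 mol/h and L = F − V = 52.9 mol/h.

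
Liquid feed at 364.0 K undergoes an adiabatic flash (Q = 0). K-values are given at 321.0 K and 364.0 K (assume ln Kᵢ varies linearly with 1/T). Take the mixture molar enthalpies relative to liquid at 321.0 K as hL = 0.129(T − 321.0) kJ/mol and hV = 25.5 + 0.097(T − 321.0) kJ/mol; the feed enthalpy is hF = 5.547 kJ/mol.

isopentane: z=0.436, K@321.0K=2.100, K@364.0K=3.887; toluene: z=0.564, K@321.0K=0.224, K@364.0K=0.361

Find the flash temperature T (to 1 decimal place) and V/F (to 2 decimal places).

Adiabatic flash: solve Rachford–Rice at each trial T, then check hF = ψ·hV(T) + (1−ψ)·hL(T).
  T = 321.0 K: K = (2.100, 0.224), RR gives ψ = 0.049, H_out = 1.253 kJ/mol
  T = 364.0 K: K = (3.887, 0.361), RR gives ψ = 0.487, H_out = 17.294 kJ/mol
  T = 342.5 K: K = (2.913, 0.289), RR gives ψ = 0.318, H_out = 10.665 kJ/mol
  T = 331.8 K: K = (2.488, 0.255), RR gives ψ = 0.207, H_out = 6.591 kJ/mol
  T = 326.4 K: K = (2.289, 0.239), RR gives ψ = 0.136, H_out = 4.136 kJ/mol
  T = 329.1 K: K = (2.387, 0.247), RR gives ψ = 0.173, H_out = 5.407 kJ/mol
  T = 330.5 K: K = (2.439, 0.252), RR gives ψ = 0.191, H_out = 6.031 kJ/mol
Linear interpolation between T = 329.1 (H_out = 5.407) and T = 330.5 (H_out = 6.031) on hF = 5.547 gives T ≈ 329.4 K, at which ψ = 0.18.

T = 329.4 K, V/F = 0.18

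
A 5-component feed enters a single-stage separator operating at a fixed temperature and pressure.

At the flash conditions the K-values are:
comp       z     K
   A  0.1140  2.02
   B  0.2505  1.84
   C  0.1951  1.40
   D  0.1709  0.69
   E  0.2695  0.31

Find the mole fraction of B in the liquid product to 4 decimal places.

Let ψ = V/F and solve Σ zᵢ(Kᵢ−1)/(1+ψ(Kᵢ−1)) = 0.
Feasibility: ΣzᵢKᵢ = 1.1658, Σzᵢ/Kᵢ = 1.4490 — both > 1, two phases present.
Newton iteration, ψ⁰ = 0.57:
  ψ = 0.5700: g = -0.09148, g' = -0.5218 → ψ = 0.3947
  ψ = 0.3947: g = -0.00758, g' = -0.4469 → ψ = 0.3777
  ψ = 0.3777: g = -0.00003, g' = -0.4430 → ψ = 0.3776
Converged at ψ = 0.3776.
Compositions from xᵢ = zᵢ/(1+ψ(Kᵢ−1)), yᵢ = Kᵢxᵢ:
  A: x = 0.0823, y = 0.1662
  B: x = 0.1902, y = 0.3499
  C: x = 0.1695, y = 0.2373
  D: x = 0.1936, y = 0.1336
  E: x = 0.3645, y = 0.1130

x_B = 0.1902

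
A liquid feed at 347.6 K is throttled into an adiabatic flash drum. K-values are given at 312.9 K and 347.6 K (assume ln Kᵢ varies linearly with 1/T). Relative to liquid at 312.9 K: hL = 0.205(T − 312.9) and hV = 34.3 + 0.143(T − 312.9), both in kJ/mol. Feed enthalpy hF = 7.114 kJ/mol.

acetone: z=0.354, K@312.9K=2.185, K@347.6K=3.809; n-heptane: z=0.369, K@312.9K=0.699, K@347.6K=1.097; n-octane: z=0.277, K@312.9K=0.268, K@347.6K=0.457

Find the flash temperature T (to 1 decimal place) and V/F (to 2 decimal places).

T = 314.0 K, V/F = 0.20

Adiabatic flash: solve Rachford–Rice at each trial T, then check hF = ψ·hV(T) + (1−ψ)·hL(T).
  T = 312.9 K: K = (2.185, 0.699, 0.268), RR gives ψ = 0.171, H_out = 5.862 kJ/mol
  T = 347.6 K: K = (3.809, 1.097, 0.457), RR gives ψ = 0.938, H_out = 37.259 kJ/mol
  T = 330.2 K: K = (2.925, 0.886, 0.355), RR gives ψ = 0.565, H_out = 22.315 kJ/mol
  T = 321.5 K: K = (2.536, 0.789, 0.309), RR gives ψ = 0.378, H_out = 14.543 kJ/mol
  T = 317.2 K: K = (2.356, 0.743, 0.288), RR gives ψ = 0.279, H_out = 10.386 kJ/mol
  T = 315.0 K: K = (2.268, 0.720, 0.278), RR gives ψ = 0.225, H_out = 8.127 kJ/mol
  T = 313.9 K: K = (2.224, 0.709, 0.273), RR gives ψ = 0.197, H_out = 6.955 kJ/mol
Linear interpolation between T = 313.9 (H_out = 6.955) and T = 315.0 (H_out = 8.127) on hF = 7.114 gives T ≈ 314.0 K, at which ψ = 0.20.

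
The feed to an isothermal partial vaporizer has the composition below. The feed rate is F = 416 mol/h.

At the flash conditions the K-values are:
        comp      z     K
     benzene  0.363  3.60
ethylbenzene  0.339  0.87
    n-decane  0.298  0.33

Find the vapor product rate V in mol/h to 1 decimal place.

V = 242.4 mol/h

Material balance + equilibrium reduce to Σ zᵢ(Kᵢ−1)/(1+ψ(Kᵢ−1)) = 0.
Check two-phase: ΣzᵢKᵢ = 1.700 > 1 and Σzᵢ/Kᵢ = 1.394 > 1, so g(0) = 0.700 > 0 and g(1) = -0.394 < 0.
Newton–Raphson from ψ = 0.57:
  ψ = 0.570: g = 0.0096, g' = -0.755 → ψ = 0.583
Converged at ψ = 0.583.
Then V = ψ·F = 0.5828·416 = 242.4 mol/h and L = F − V = 173.6 mol/h.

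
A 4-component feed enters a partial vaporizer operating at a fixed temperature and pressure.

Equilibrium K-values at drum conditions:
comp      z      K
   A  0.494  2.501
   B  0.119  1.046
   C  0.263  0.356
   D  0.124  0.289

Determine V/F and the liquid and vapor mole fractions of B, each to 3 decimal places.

Rachford–Rice: g(V/F) = Σ zᵢ(Kᵢ−1)/(1+V/F(Kᵢ−1)) = 0.
Check two-phase: ΣzᵢKᵢ = 1.489 > 1 and Σzᵢ/Kᵢ = 1.479 > 1, so g(0) = 0.489 > 0 and g(1) = -0.479 < 0.
Iterate (Newton) starting at V/F = 0.5:
  V/F = 0.500: g = 0.0423, g' = -0.752 → V/F = 0.556
Converged at V/F = 0.556.
Compositions from xᵢ = zᵢ/(1+V/F(Kᵢ−1)), yᵢ = Kᵢxᵢ:
  A: x = 0.269, y = 0.674
  B: x = 0.116, y = 0.121
  C: x = 0.410, y = 0.146
  D: x = 0.205, y = 0.059

V/F = 0.556, x_B = 0.116, y_B = 0.121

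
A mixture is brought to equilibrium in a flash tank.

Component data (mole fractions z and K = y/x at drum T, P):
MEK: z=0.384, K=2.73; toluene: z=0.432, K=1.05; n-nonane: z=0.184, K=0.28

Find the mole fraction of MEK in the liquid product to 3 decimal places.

x_MEK = 0.163

Rachford–Rice: g(V/F) = Σ zᵢ(Kᵢ−1)/(1+V/F(Kᵢ−1)) = 0.
Feasibility: ΣzᵢKᵢ = 1.553, Σzᵢ/Kᵢ = 1.209 — both > 1, two phases present.
Newton iteration, V/F⁰ = 0.47:
  V/F = 0.470: g = 0.1873, g' = -0.569 → V/F = 0.799
  V/F = 0.799: g = -0.0126, g' = -0.733 → V/F = 0.782
Converged at V/F = 0.782.
Compositions from xᵢ = zᵢ/(1+V/F(Kᵢ−1)), yᵢ = Kᵢxᵢ:
  MEK: x = 0.163, y = 0.446
  toluene: x = 0.416, y = 0.437
  n-nonane: x = 0.421, y = 0.118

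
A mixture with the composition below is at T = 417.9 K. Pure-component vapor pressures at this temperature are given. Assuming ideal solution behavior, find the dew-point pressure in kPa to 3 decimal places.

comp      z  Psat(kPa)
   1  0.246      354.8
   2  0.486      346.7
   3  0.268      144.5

At the dew point ψ → 1, so Σzᵢ/Kᵢ = 1 with Kᵢ = Pᵢˢᵃᵗ/P ⇒ 1/P = Σzᵢ/Pᵢˢᵃᵗ.
1/P = 0.246/354.8 + 0.486/346.7 + 0.268/144.5 = 0.003950 ⇒ P = 253.177 kPa

Pdew = 253.177 kPa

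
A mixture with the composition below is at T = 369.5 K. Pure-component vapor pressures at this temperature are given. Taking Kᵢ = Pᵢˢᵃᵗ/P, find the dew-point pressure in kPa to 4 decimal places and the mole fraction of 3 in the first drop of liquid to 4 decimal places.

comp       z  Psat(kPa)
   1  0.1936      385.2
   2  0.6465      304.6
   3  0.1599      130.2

Pdew = 259.5271 kPa, x_3 = 0.3187

At the dew point ψ → 1, so Σzᵢ/Kᵢ = 1 with Kᵢ = Pᵢˢᵃᵗ/P ⇒ 1/P = Σzᵢ/Pᵢˢᵃᵗ.
1/P = 0.1936/385.2 + 0.6465/304.6 + 0.1599/130.2 = 0.0038532 ⇒ P = 259.5271 kPa
xᵢ = zᵢP/Pᵢˢᵃᵗ ⇒ x_3 = 0.1599·259.5271/130.2 = 0.3187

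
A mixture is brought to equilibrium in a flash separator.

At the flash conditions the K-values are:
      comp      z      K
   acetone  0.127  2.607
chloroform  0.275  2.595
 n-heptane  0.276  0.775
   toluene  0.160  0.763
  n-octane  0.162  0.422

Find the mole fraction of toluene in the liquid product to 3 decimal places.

Let β = V/F and solve Σ zᵢ(Kᵢ−1)/(1+β(Kᵢ−1)) = 0.
Check two-phase: ΣzᵢKᵢ = 1.449 > 1 and Σzᵢ/Kᵢ = 1.104 > 1, so g(0) = 0.449 > 0 and g(1) = -0.104 < 0.
Newton–Raphson from β = 0.69:
  β = 0.690: g = 0.0310, g' = -0.414 → β = 0.765
Converged at β = 0.765.
Compositions from xᵢ = zᵢ/(1+β(Kᵢ−1)), yᵢ = Kᵢxᵢ:
  acetone: x = 0.057, y = 0.149
  chloroform: x = 0.124, y = 0.321
  n-heptane: x = 0.333, y = 0.258
  toluene: x = 0.195, y = 0.149
  n-octane: x = 0.290, y = 0.123

x_toluene = 0.195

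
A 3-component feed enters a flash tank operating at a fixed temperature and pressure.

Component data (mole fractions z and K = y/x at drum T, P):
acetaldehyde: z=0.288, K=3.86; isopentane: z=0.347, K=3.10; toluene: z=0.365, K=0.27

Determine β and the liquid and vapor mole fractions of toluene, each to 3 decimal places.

β = 0.718, x_toluene = 0.767, y_toluene = 0.207

Newton iteration, β⁰ = 0.5:
  β = 0.500: g = 0.2748, g' = -1.245 → β = 0.721
  β = 0.721: g = -0.0032, g' = -1.360 → β = 0.718
Converged at β = 0.718.
Compositions from xᵢ = zᵢ/(1+β(Kᵢ−1)), yᵢ = Kᵢxᵢ:
  acetaldehyde: x = 0.094, y = 0.364
  isopentane: x = 0.138, y = 0.429
  toluene: x = 0.767, y = 0.207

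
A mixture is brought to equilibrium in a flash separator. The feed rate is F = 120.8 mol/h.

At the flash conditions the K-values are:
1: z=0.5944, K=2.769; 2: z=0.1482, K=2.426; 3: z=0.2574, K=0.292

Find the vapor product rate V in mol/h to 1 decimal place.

Rachford–Rice: g(ψ) = Σ zᵢ(Kᵢ−1)/(1+ψ(Kᵢ−1)) = 0.
g(0) = ΣzᵢKᵢ − 1 = 1.0806 and g(1) = 1 − Σzᵢ/Kᵢ = -0.1573, so a root lies in (0, 1).
Newton–Raphson from ψ = 0.35:
  ψ = 0.3500: g = 0.54811, g' = -1.0717 → ψ = 0.8615
  ψ = 0.8615: g = 0.04427, g' = -1.2006 → ψ = 0.8983
  ψ = 0.8983: g = -0.00192, g' = -1.3093 → ψ = 0.8969
Converged at ψ = 0.8969.
Then V = ψ·F = 0.8969·120.8 = 108.3 mol/h and L = F − V = 12.5 mol/h.

V = 108.3 mol/h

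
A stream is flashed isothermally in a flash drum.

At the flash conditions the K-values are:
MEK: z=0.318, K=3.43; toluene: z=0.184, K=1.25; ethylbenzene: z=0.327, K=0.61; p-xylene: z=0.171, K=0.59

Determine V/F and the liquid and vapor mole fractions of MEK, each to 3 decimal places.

Material balance + equilibrium reduce to Σ zᵢ(Kᵢ−1)/(1+V/F(Kᵢ−1)) = 0.
Feasibility: ΣzᵢKᵢ = 1.621, Σzᵢ/Kᵢ = 1.066 — both > 1, two phases present.
Newton–Raphson from V/F = 0.6:
  V/F = 0.600: g = 0.0949, g' = -0.455 → V/F = 0.809
  V/F = 0.809: g = 0.0077, g' = -0.392 → V/F = 0.828
Converged at V/F = 0.828.
Compositions from xᵢ = zᵢ/(1+V/F(Kᵢ−1)), yᵢ = Kᵢxᵢ:
  MEK: x = 0.106, y = 0.362
  toluene: x = 0.152, y = 0.191
  ethylbenzene: x = 0.483, y = 0.295
  p-xylene: x = 0.259, y = 0.153

V/F = 0.828, x_MEK = 0.106, y_MEK = 0.362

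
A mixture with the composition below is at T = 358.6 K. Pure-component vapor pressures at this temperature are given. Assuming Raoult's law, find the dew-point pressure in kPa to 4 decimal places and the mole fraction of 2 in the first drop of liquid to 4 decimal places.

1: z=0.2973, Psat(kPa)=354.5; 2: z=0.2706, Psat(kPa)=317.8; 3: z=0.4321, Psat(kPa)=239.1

At the dew point ψ → 1, so Σzᵢ/Kᵢ = 1 with Kᵢ = Pᵢˢᵃᵗ/P ⇒ 1/P = Σzᵢ/Pᵢˢᵃᵗ.
1/P = 0.2973/354.5 + 0.2706/317.8 + 0.4321/239.1 = 0.0034973 ⇒ P = 285.9333 kPa
xᵢ = zᵢP/Pᵢˢᵃᵗ ⇒ x_2 = 0.2706·285.9333/317.8 = 0.2435

Pdew = 285.9333 kPa, x_2 = 0.2435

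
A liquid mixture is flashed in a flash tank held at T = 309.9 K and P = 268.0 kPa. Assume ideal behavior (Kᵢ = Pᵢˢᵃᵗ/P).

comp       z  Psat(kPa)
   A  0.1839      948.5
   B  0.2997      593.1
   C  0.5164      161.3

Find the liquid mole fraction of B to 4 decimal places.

Raoult's law: Kᵢ = Pᵢˢᵃᵗ/P = Pᵢˢᵃᵗ/268.0.
  K_A = 948.5/268.0 = 3.539179, K_B = 593.1/268.0 = 2.213060, K_C = 161.3/268.0 = 0.601866
Rachford–Rice: g(ψ) = Σ zᵢ(Kᵢ−1)/(1+ψ(Kᵢ−1)) = 0.
Check two-phase: ΣzᵢKᵢ = 1.6249 > 1 and Σzᵢ/Kᵢ = 1.0454 > 1, so g(0) = 0.6249 > 0 and g(1) = -0.0454 < 0.
Newton iteration, ψ⁰ = 0.5:
  ψ = 0.5000: g = 0.17535, g' = -0.5287 → ψ = 0.8317
  ψ = 0.8317: g = 0.02366, g' = -0.4147 → ψ = 0.8887
  ψ = 0.8887: g = 0.00015, g' = -0.4100 → ψ = 0.8891
Converged at ψ = 0.8891.
Compositions from xᵢ = zᵢ/(1+ψ(Kᵢ−1)), yᵢ = Kᵢxᵢ:
  A: x = 0.0565, y = 0.1998
  B: x = 0.1442, y = 0.3191
  C: x = 0.7994, y = 0.4811

x_B = 0.1442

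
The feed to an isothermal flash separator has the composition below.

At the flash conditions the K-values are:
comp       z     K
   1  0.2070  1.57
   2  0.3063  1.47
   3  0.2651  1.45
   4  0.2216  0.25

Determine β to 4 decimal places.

Material balance + equilibrium reduce to Σ zᵢ(Kᵢ−1)/(1+β(Kᵢ−1)) = 0.
Feasibility: ΣzᵢKᵢ = 1.2150, Σzᵢ/Kᵢ = 1.4094 — both > 1, two phases present.
Newton iteration, β⁰ = 0.5:
  β = 0.5000: g = 0.03985, g' = -0.4400 → β = 0.5906
  β = 0.5906: g = -0.00314, g' = -0.5143 → β = 0.5845
  β = 0.5845: g = -0.00002, g' = -0.5083 → β = 0.5844
Converged at β = 0.5844.

β = 0.5844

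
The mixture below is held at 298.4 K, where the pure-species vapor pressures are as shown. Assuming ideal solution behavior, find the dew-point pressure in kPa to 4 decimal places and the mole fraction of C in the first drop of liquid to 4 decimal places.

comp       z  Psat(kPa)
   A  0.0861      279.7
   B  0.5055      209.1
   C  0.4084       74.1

Pdew = 121.4063 kPa, x_C = 0.6691

At the dew point ψ → 1, so Σzᵢ/Kᵢ = 1 with Kᵢ = Pᵢˢᵃᵗ/P ⇒ 1/P = Σzᵢ/Pᵢˢᵃᵗ.
1/P = 0.0861/279.7 + 0.5055/209.1 + 0.4084/74.1 = 0.0082368 ⇒ P = 121.4063 kPa
xᵢ = zᵢP/Pᵢˢᵃᵗ ⇒ x_C = 0.4084·121.4063/74.1 = 0.6691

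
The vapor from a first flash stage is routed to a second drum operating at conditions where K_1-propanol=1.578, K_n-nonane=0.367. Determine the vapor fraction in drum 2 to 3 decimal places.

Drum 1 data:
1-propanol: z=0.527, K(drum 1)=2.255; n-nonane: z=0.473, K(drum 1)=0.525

Drum 1:
Material balance + equilibrium reduce to Σ zᵢ(Kᵢ−1)/(1+ψ₁(Kᵢ−1)) = 0.
Check two-phase: ΣzᵢKᵢ = 1.437 > 1 and Σzᵢ/Kᵢ = 1.135 > 1, so g(0) = 0.437 > 0 and g(1) = -0.135 < 0.
Newton–Raphson from ψ₁ = 0.5:
  ψ₁ = 0.500: g = 0.1117, g' = -0.497 → ψ₁ = 0.725
  ψ₁ = 0.725: g = 0.0037, g' = -0.476 → ψ₁ = 0.733
Converged at ψ₁ = 0.733.
Drum-1 compositions:
  1-propanol: x = 0.275, y = 0.619
  n-nonane: x = 0.725, y = 0.381
Drum-2 feed = drum-1 vapor: z₂ = (0.6191, 0.3809).
Drum 2:
Let ψ₂ = V/F and solve Σ zᵢ(Kᵢ−1)/(1+ψ₂(Kᵢ−1)) = 0.
g(0) = ΣzᵢKᵢ − 1 = 0.117 and g(1) = 1 − Σzᵢ/Kᵢ = -0.430, so a root lies in (0, 1).
Binary case is linear: z₁(K₁−1)(1+ψ₂(K₂−1)) + z₂(K₂−1)(1+ψ₂(K₁−1)) = 0
⇒ ψ₂ = [z₁(K₁−1)+z₂(K₂−1)] / [−(K₁−1)(K₂−1)] = 0.1168/0.3659 = 0.319
  1-propanol: x = 0.523, y = 0.825
  n-nonane: x = 0.477, y = 0.175

V/F (drum 2) = 0.319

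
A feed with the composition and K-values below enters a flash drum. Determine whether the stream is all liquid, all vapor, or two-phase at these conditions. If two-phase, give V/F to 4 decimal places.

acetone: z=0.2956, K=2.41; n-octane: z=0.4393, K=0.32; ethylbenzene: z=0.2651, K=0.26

ΣzᵢKᵢ = 0.9219; Σzᵢ/Kᵢ = 2.5151.
Since ΣzᵢKᵢ < 1 the mixture is below its bubble point — single liquid phase.

all liquid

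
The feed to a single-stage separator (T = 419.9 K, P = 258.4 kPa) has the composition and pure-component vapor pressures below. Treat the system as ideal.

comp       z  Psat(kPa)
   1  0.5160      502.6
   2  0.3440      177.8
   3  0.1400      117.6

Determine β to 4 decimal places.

β = 0.7985

Raoult's law: Kᵢ = Pᵢˢᵃᵗ/P = Pᵢˢᵃᵗ/258.4.
  K_1 = 502.6/258.4 = 1.945046, K_2 = 177.8/258.4 = 0.688080, K_3 = 117.6/258.4 = 0.455108
Rachford–Rice: g(β) = Σ zᵢ(Kᵢ−1)/(1+β(Kᵢ−1)) = 0.
g(0) = ΣzᵢKᵢ − 1 = 0.3041 and g(1) = 1 − Σzᵢ/Kᵢ = -0.0728, so a root lies in (0, 1).
Newton–Raphson from β = 0.5:
  β = 0.5000: g = 0.09918, g' = -0.3380 → β = 0.7934
  β = 0.7934: g = 0.00172, g' = -0.3386 → β = 0.7985
Converged at β = 0.7985.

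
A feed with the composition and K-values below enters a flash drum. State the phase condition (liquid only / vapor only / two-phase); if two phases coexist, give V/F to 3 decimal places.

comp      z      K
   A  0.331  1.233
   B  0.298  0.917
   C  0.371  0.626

ΣzᵢKᵢ = 0.914; Σzᵢ/Kᵢ = 1.186.
Since ΣzᵢKᵢ < 1 the mixture is below its bubble point — single liquid phase.

liquid only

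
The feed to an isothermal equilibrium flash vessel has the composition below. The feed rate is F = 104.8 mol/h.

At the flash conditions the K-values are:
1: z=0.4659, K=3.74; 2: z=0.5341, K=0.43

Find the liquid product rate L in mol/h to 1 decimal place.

L = 39.6 mol/h

Rachford–Rice: g(V/F) = Σ zᵢ(Kᵢ−1)/(1+V/F(Kᵢ−1)) = 0.
Feasibility: ΣzᵢKᵢ = 1.9721, Σzᵢ/Kᵢ = 1.3667 — both > 1, two phases present.
Binary case is linear: z₁(K₁−1)(1+V/F(K₂−1)) + z₂(K₂−1)(1+V/F(K₁−1)) = 0
⇒ V/F = [z₁(K₁−1)+z₂(K₂−1)] / [−(K₁−1)(K₂−1)] = 0.97213/1.56180 = 0.6224
Then V = V/F·F = 0.6224·104.8 = 65.2 mol/h and L = F − V = 39.6 mol/h.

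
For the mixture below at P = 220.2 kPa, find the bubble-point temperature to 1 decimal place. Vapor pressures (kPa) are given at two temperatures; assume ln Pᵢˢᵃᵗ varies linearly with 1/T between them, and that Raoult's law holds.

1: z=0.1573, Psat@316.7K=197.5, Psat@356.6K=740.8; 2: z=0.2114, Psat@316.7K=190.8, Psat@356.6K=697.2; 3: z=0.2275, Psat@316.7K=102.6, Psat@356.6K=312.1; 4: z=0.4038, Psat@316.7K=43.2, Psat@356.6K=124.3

T = 337.4 K

Bubble-point temperature: ΣzᵢPᵢˢᵃᵗ(T) = P. Interpolate ln Pᵢˢᵃᵗ = aᵢ + bᵢ/T.
  T = 316.7 K: ΣzᵢPᵢˢᵃᵗ = 112.19 kPa
  T = 356.6 K: ΣzᵢPᵢˢᵃᵗ = 385.11 kPa
  T = 336.6 K: ΣzᵢPᵢˢᵃᵗ = 214.97 kPa
  T = 346.6 K: ΣzᵢPᵢˢᵃᵗ = 290.07 kPa
  T = 341.6 K: ΣzᵢPᵢˢᵃᵗ = 250.24 kPa
  T = 339.1 K: ΣzᵢPᵢˢᵃᵗ = 232.06 kPa
Interpolating between 336.6 K and 339.1 K gives T ≈ 337.4 K.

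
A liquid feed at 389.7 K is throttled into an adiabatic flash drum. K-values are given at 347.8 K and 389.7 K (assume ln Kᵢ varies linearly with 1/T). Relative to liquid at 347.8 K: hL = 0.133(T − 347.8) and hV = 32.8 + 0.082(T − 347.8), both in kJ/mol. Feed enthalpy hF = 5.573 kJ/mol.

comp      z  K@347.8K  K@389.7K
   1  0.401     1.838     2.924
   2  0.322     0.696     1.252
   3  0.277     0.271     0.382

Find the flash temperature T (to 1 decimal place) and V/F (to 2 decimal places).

Adiabatic flash: solve Rachford–Rice at each trial T, then check hF = ψ·hV(T) + (1−ψ)·hL(T).
  T = 347.8 K: K = (1.838, 0.696, 0.271), RR gives ψ = 0.080, H_out = 2.636 kJ/mol
  T = 389.7 K: K = (2.924, 1.252, 0.382), RR gives ψ = 0.849, H_out = 31.591 kJ/mol
  T = 368.8 K: K = (2.350, 0.950, 0.325), RR gives ψ = 0.544, H_out = 20.060 kJ/mol
  T = 358.3 K: K = (2.086, 0.817, 0.298), RR gives ψ = 0.339, H_out = 12.335 kJ/mol
  T = 353.1 K: K = (1.961, 0.755, 0.284), RR gives ψ = 0.219, H_out = 7.835 kJ/mol
  T = 350.5 K: K = (1.900, 0.726, 0.278), RR gives ψ = 0.153, H_out = 5.373 kJ/mol
  T = 351.8 K: K = (1.930, 0.741, 0.281), RR gives ψ = 0.187, H_out = 6.623 kJ/mol
Linear interpolation between T = 350.5 (H_out = 5.373) and T = 351.8 (H_out = 6.623) on hF = 5.573 gives T ≈ 350.7 K, at which ψ = 0.16.

T = 350.7 K, V/F = 0.16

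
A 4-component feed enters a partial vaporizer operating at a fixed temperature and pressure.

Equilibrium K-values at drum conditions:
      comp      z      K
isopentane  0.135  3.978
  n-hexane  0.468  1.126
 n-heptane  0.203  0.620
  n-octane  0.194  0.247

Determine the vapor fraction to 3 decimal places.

ψ = 0.288

Let ψ = V/F and solve Σ zᵢ(Kᵢ−1)/(1+ψ(Kᵢ−1)) = 0.
Feasibility: ΣzᵢKᵢ = 1.238, Σzᵢ/Kᵢ = 1.562 — both > 1, two phases present.
Iterate (Newton) starting at ψ = 0.5:
  ψ = 0.500: g = -0.1125, g' = -0.527 → ψ = 0.287
  ψ = 0.287: g = 0.0009, g' = -0.571 → ψ = 0.288
Converged at ψ = 0.288.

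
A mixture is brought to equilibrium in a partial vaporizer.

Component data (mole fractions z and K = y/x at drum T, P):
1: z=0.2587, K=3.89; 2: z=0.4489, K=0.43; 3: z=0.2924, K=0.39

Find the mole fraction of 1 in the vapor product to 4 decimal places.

Rachford–Rice: g(V/F) = Σ zᵢ(Kᵢ−1)/(1+V/F(Kᵢ−1)) = 0.
g(0) = ΣzᵢKᵢ − 1 = 0.3134 and g(1) = 1 − Σzᵢ/Kᵢ = -0.8602, so a root lies in (0, 1).
Iterate (Newton) starting at V/F = 0.61:
  V/F = 0.6100: g = -0.40573, g' = -0.9018 → V/F = 0.1601
  V/F = 0.1601: g = 0.03192, g' = -1.3202 → V/F = 0.1843
  V/F = 0.1843: g = 0.00099, g' = -1.2402 → V/F = 0.1851
Converged at V/F = 0.1851.
Compositions from xᵢ = zᵢ/(1+V/F(Kᵢ−1)), yᵢ = Kᵢxᵢ:
  1: x = 0.1686, y = 0.6557
  2: x = 0.5018, y = 0.2158
  3: x = 0.3296, y = 0.1285

y_1 = 0.6557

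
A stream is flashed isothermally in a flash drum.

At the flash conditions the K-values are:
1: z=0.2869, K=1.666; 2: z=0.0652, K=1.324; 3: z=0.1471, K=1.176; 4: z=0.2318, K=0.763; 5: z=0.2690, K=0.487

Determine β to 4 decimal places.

Rachford–Rice: g(β) = Σ zᵢ(Kᵢ−1)/(1+β(Kᵢ−1)) = 0.
Check two-phase: ΣzᵢKᵢ = 1.0452 > 1 and Σzᵢ/Kᵢ = 1.2027 > 1, so g(0) = 0.0452 > 0 and g(1) = -0.2027 < 0.
Newton–Raphson from β = 0.5:
  β = 0.5000: g = -0.06261, g' = -0.2254 → β = 0.2222
  β = 0.2222: g = -0.00267, g' = -0.2114 → β = 0.2095
Converged at β = 0.2095.

β = 0.2095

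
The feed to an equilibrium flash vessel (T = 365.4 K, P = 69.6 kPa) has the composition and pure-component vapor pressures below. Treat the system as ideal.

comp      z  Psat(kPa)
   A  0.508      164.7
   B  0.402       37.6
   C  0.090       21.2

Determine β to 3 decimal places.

β = 0.632

Raoult's law: Kᵢ = Pᵢˢᵃᵗ/P = Pᵢˢᵃᵗ/69.6.
  K_A = 164.7/69.6 = 2.36638, K_B = 37.6/69.6 = 0.54023, K_C = 21.2/69.6 = 0.30460
Material balance + equilibrium reduce to Σ zᵢ(Kᵢ−1)/(1+β(Kᵢ−1)) = 0.
Feasibility: ΣzᵢKᵢ = 1.447, Σzᵢ/Kᵢ = 1.254 — both > 1, two phases present.
Iterate (Newton) starting at β = 0.5:
  β = 0.500: g = 0.0764, g' = -0.580 → β = 0.632
Converged at β = 0.632.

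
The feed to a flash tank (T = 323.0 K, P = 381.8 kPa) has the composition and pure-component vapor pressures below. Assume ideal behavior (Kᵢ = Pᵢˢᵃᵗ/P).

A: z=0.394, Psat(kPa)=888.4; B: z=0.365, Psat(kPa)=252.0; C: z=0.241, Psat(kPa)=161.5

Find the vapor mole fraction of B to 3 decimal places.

y_B = 0.283

Raoult's law: Kᵢ = Pᵢˢᵃᵗ/P = Pᵢˢᵃᵗ/381.8.
  K_A = 888.4/381.8 = 2.32687, K_B = 252.0/381.8 = 0.66003, K_C = 161.5/381.8 = 0.42300
Material balance + equilibrium reduce to Σ zᵢ(Kᵢ−1)/(1+β(Kᵢ−1)) = 0.
Feasibility: ΣzᵢKᵢ = 1.260, Σzᵢ/Kᵢ = 1.292 — both > 1, two phases present.
Newton–Raphson from β = 0.56:
  β = 0.560: g = -0.0588, g' = -0.468 → β = 0.434
  β = 0.434: g = 0.0005, g' = -0.480 → β = 0.435
Converged at β = 0.435.
Compositions from xᵢ = zᵢ/(1+β(Kᵢ−1)), yᵢ = Kᵢxᵢ:
  A: x = 0.250, y = 0.581
  B: x = 0.428, y = 0.283
  C: x = 0.322, y = 0.136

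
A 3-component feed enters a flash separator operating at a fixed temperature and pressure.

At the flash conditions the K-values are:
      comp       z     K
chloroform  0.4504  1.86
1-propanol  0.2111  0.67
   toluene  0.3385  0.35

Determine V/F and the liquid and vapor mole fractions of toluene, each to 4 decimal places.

V/F = 0.2066, x_toluene = 0.3910, y_toluene = 0.1369

Iterate (Newton) starting at V/F = 0.5:
  V/F = 0.5000: g = -0.13852, g' = -0.5098 → V/F = 0.2283
  V/F = 0.2283: g = -0.00991, g' = -0.4568 → V/F = 0.2066
Converged at V/F = 0.2066.
Compositions from xᵢ = zᵢ/(1+V/F(Kᵢ−1)), yᵢ = Kᵢxᵢ:
  chloroform: x = 0.3825, y = 0.7114
  1-propanol: x = 0.2265, y = 0.1518
  toluene: x = 0.3910, y = 0.1369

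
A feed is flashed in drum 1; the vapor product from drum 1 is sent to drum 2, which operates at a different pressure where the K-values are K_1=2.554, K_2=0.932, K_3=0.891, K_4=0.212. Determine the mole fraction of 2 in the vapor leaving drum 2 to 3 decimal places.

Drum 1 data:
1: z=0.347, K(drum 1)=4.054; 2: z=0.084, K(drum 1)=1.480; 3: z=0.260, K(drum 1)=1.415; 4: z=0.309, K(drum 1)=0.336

y_2 (drum 2) = 0.088

Drum 1:
Material balance + equilibrium reduce to Σ zᵢ(Kᵢ−1)/(1+ψ₁(Kᵢ−1)) = 0.
Check two-phase: ΣzᵢKᵢ = 2.003 > 1 and Σzᵢ/Kᵢ = 1.246 > 1, so g(0) = 1.003 > 0 and g(1) = -0.246 < 0.
Iterate (Newton) starting at ψ₁ = 0.5:
  ψ₁ = 0.500: g = 0.2341, g' = -0.855 → ψ₁ = 0.774
  ψ₁ = 0.774: g = 0.0043, g' = -0.898 → ψ₁ = 0.778
Converged at ψ₁ = 0.778.
Drum-1 compositions:
  1: x = 0.103, y = 0.417
  2: x = 0.061, y = 0.091
  3: x = 0.197, y = 0.278
  4: x = 0.640, y = 0.215
Drum-2 feed = drum-1 vapor: z₂ = (0.4165, 0.0905, 0.2781, 0.2149).
Drum 2:
Let ψ₂ = V/F and solve Σ zᵢ(Kᵢ−1)/(1+ψ₂(Kᵢ−1)) = 0.
g(0) = ΣzᵢKᵢ − 1 = 0.441 and g(1) = 1 − Σzᵢ/Kᵢ = -0.586, so a root lies in (0, 1).
Newton iteration, ψ₂⁰ = 0.5:
  ψ₂ = 0.500: g = 0.0464, g' = -0.686 → ψ₂ = 0.568
  ψ₂ = 0.568: g = -0.0012, g' = -0.725 → ψ₂ = 0.566
Converged at ψ₂ = 0.566.
  1: x = 0.222, y = 0.566
  2: x = 0.094, y = 0.088
  3: x = 0.296, y = 0.264
  4: x = 0.388, y = 0.082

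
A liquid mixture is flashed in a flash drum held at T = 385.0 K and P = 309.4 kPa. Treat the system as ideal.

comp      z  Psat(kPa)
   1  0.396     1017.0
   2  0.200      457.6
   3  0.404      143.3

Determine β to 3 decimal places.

Raoult's law: Kᵢ = Pᵢˢᵃᵗ/P = Pᵢˢᵃᵗ/309.4.
  K_1 = 1017.0/309.4 = 3.28701, K_2 = 457.6/309.4 = 1.47899, K_3 = 143.3/309.4 = 0.46315
Newton iteration, β⁰ = 0.5:
  β = 0.500: g = 0.2033, g' = -0.698 → β = 0.791
  β = 0.791: g = 0.0148, g' = -0.638 → β = 0.814
Converged at β = 0.814.

β = 0.814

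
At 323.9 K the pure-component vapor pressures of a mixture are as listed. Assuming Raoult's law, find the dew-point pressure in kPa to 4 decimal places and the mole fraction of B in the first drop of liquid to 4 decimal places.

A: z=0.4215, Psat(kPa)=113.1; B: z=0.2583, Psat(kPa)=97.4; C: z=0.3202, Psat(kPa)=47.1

Pdew = 75.8896 kPa, x_B = 0.2013

At the dew point ψ → 1, so Σzᵢ/Kᵢ = 1 with Kᵢ = Pᵢˢᵃᵗ/P ⇒ 1/P = Σzᵢ/Pᵢˢᵃᵗ.
1/P = 0.4215/113.1 + 0.2583/97.4 + 0.3202/47.1 = 0.0131770 ⇒ P = 75.8896 kPa
xᵢ = zᵢP/Pᵢˢᵃᵗ ⇒ x_B = 0.2583·75.8896/97.4 = 0.2013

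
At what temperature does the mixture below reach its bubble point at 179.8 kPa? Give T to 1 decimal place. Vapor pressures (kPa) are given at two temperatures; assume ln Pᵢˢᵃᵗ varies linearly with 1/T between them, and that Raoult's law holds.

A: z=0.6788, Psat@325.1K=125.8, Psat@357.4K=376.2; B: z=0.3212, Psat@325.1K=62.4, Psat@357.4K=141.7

Bubble-point temperature: ΣzᵢPᵢˢᵃᵗ(T) = P. Interpolate ln Pᵢˢᵃᵗ = aᵢ + bᵢ/T.
  T = 325.1 K: ΣzᵢPᵢˢᵃᵗ = 105.44 kPa
  T = 357.4 K: ΣzᵢPᵢˢᵃᵗ = 300.88 kPa
  T = 341.2 K: ΣzᵢPᵢˢᵃᵗ = 182.05 kPa
  T = 333.1 K: ΣzᵢPᵢˢᵃᵗ = 139.17 kPa
  T = 337.1 K: ΣzᵢPᵢˢᵃᵗ = 159.15 kPa
  T = 339.1 K: ΣzᵢPᵢˢᵃᵗ = 170.00 kPa
Interpolating between 339.1 K and 341.2 K gives T ≈ 340.8 K.

T = 340.8 K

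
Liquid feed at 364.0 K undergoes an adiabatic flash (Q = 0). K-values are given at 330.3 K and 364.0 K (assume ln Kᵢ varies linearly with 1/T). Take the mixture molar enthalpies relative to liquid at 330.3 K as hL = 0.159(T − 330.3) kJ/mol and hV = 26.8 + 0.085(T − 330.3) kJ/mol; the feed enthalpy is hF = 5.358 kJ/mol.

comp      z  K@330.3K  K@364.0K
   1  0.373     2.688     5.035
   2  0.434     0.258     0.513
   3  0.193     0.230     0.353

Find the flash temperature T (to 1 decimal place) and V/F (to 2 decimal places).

T = 334.0 K, V/F = 0.18

Adiabatic flash: solve Rachford–Rice at each trial T, then check hF = ψ·hV(T) + (1−ψ)·hL(T).
  T = 330.3 K: K = (2.688, 0.258, 0.230), RR gives ψ = 0.125, H_out = 3.362 kJ/mol
  T = 364.0 K: K = (5.035, 0.513, 0.353), RR gives ψ = 0.535, H_out = 18.354 kJ/mol
  T = 347.1 K: K = (3.732, 0.370, 0.288), RR gives ψ = 0.339, H_out = 11.331 kJ/mol
  T = 338.7 K: K = (3.180, 0.310, 0.258), RR gives ψ = 0.241, H_out = 7.636 kJ/mol
  T = 334.5 K: K = (2.927, 0.283, 0.244), RR gives ψ = 0.186, H_out = 5.601 kJ/mol
  T = 332.4 K: K = (2.806, 0.270, 0.237), RR gives ψ = 0.157, H_out = 4.512 kJ/mol
Linear interpolation between T = 332.4 (H_out = 4.512) and T = 334.5 (H_out = 5.601) on hF = 5.358 gives T ≈ 334.0 K, at which ψ = 0.18.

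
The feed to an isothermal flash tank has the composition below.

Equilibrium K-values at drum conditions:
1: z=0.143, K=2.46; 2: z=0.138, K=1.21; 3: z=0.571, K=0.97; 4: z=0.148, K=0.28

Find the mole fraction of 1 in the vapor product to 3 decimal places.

y_1 = 0.229

Let ψ = V/F and solve Σ zᵢ(Kᵢ−1)/(1+ψ(Kᵢ−1)) = 0.
Feasibility: ΣzᵢKᵢ = 1.114, Σzᵢ/Kᵢ = 1.289 — both > 1, two phases present.
Newton–Raphson from ψ = 0.31:
  ψ = 0.310: g = 0.0165, g' = -0.277 → ψ = 0.369
  ψ = 0.369: g = 0.0000, g' = -0.277 → ψ = 0.370
Converged at ψ = 0.370.
Compositions from xᵢ = zᵢ/(1+ψ(Kᵢ−1)), yᵢ = Kᵢxᵢ:
  1: x = 0.093, y = 0.229
  2: x = 0.128, y = 0.155
  3: x = 0.577, y = 0.560
  4: x = 0.202, y = 0.056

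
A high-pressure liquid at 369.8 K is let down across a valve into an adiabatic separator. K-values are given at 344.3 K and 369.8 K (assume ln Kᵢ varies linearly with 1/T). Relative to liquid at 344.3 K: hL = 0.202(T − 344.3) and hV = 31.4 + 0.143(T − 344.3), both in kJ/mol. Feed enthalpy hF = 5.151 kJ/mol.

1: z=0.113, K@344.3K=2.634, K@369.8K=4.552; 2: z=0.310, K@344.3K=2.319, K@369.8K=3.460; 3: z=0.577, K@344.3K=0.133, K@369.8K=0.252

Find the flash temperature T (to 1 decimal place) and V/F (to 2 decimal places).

Adiabatic flash: solve Rachford–Rice at each trial T, then check hF = ψ·hV(T) + (1−ψ)·hL(T).
  T = 344.3 K: K = (2.634, 2.319, 0.133), RR gives ψ = 0.076, H_out = 2.395 kJ/mol
  T = 369.8 K: K = (4.552, 3.460, 0.252), RR gives ψ = 0.353, H_out = 15.700 kJ/mol
  T = 357.1 K: K = (3.500, 2.855, 0.185), RR gives ψ = 0.233, H_out = 9.725 kJ/mol
  T = 350.7 K: K = (3.044, 2.578, 0.158), RR gives ψ = 0.162, H_out = 6.323 kJ/mol
  T = 347.5 K: K = (2.834, 2.446, 0.145), RR gives ψ = 0.122, H_out = 4.442 kJ/mol
  T = 349.1 K: K = (2.938, 2.512, 0.151), RR gives ψ = 0.142, H_out = 5.401 kJ/mol
Linear interpolation between T = 347.5 (H_out = 4.442) and T = 349.1 (H_out = 5.401) on hF = 5.151 gives T ≈ 348.7 K, at which ψ = 0.14.

T = 348.7 K, V/F = 0.14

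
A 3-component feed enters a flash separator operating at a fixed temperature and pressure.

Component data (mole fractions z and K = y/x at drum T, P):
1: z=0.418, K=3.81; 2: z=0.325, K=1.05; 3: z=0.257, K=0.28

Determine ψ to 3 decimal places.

ψ = 0.741

Material balance + equilibrium reduce to Σ zᵢ(Kᵢ−1)/(1+ψ(Kᵢ−1)) = 0.
Feasibility: ΣzᵢKᵢ = 2.006, Σzᵢ/Kᵢ = 1.337 — both > 1, two phases present.
Newton–Raphson from ψ = 0.51:
  ψ = 0.510: g = 0.2062, g' = -0.891 → ψ = 0.741
Converged at ψ = 0.741.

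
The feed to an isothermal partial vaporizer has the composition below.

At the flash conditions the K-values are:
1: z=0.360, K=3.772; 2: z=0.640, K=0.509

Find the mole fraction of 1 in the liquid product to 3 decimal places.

Material balance + equilibrium reduce to Σ zᵢ(Kᵢ−1)/(1+V/F(Kᵢ−1)) = 0.
Check two-phase: ΣzᵢKᵢ = 1.684 > 1 and Σzᵢ/Kᵢ = 1.353 > 1, so g(0) = 0.684 > 0 and g(1) = -0.353 < 0.
Binary case is linear: z₁(K₁−1)(1+V/F(K₂−1)) + z₂(K₂−1)(1+V/F(K₁−1)) = 0
⇒ V/F = [z₁(K₁−1)+z₂(K₂−1)] / [−(K₁−1)(K₂−1)] = 0.6837/1.3611 = 0.502
Compositions from xᵢ = zᵢ/(1+V/F(Kᵢ−1)), yᵢ = Kᵢxᵢ:
  1: x = 0.150, y = 0.568
  2: x = 0.850, y = 0.432

x_1 = 0.150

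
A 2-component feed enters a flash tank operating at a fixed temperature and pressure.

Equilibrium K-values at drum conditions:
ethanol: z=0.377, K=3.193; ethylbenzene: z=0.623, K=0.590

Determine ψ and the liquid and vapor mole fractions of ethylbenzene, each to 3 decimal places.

ψ = 0.635, x_ethylbenzene = 0.842, y_ethylbenzene = 0.497

Newton–Raphson from ψ = 0.5:
  ψ = 0.500: g = 0.0731, g' = -0.578 → ψ = 0.626
  ψ = 0.626: g = 0.0046, g' = -0.511 → ψ = 0.635
Converged at ψ = 0.635.
Compositions from xᵢ = zᵢ/(1+ψ(Kᵢ−1)), yᵢ = Kᵢxᵢ:
  ethanol: x = 0.158, y = 0.503
  ethylbenzene: x = 0.842, y = 0.497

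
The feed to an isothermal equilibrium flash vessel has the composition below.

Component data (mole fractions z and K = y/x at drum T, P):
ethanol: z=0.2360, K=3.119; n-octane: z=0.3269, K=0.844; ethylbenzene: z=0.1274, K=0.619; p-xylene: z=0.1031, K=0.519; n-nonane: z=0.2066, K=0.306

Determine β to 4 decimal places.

β = 0.2355

Iterate (Newton) starting at β = 0.58:
  β = 0.5800: g = -0.20278, g' = -0.5780 → β = 0.2292
  β = 0.2292: g = 0.00432, g' = -0.6817 → β = 0.2355
Converged at β = 0.2355.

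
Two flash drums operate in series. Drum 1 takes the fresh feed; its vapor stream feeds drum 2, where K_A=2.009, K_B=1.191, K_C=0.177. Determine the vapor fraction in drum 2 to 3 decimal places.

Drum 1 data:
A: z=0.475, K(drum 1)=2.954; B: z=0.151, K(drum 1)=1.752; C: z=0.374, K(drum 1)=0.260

V/F (drum 2) = 0.768

Drum 1:
Rachford–Rice: g(ψ₁) = Σ zᵢ(Kᵢ−1)/(1+ψ₁(Kᵢ−1)) = 0.
Check two-phase: ΣzᵢKᵢ = 1.765 > 1 and Σzᵢ/Kᵢ = 1.685 > 1, so g(0) = 0.765 > 0 and g(1) = -0.685 < 0.
Newton iteration, ψ₁⁰ = 0.57:
  ψ₁ = 0.570: g = 0.0399, g' = -1.060 → ψ₁ = 0.608
  ψ₁ = 0.608: g = -0.0006, g' = -1.095 → ψ₁ = 0.607
Converged at ψ₁ = 0.607.
Drum-1 compositions:
  A: x = 0.217, y = 0.642
  B: x = 0.104, y = 0.182
  C: x = 0.679, y = 0.177
Drum-2 feed = drum-1 vapor: z₂ = (0.6418, 0.1816, 0.1766).
Drum 2:
Rachford–Rice: g(ψ₂) = Σ zᵢ(Kᵢ−1)/(1+ψ₂(Kᵢ−1)) = 0.
g(0) = ΣzᵢKᵢ − 1 = 0.537 and g(1) = 1 − Σzᵢ/Kᵢ = -0.469, so a root lies in (0, 1).
Newton–Raphson from ψ₂ = 0.5:
  ψ₂ = 0.500: g = 0.2152, g' = -0.639 → ψ₂ = 0.837
  ψ₂ = 0.837: g = -0.0853, g' = -1.429 → ψ₂ = 0.777
  ψ₂ = 0.777: g = -0.0096, g' = -1.130 → ψ₂ = 0.768
Converged at ψ₂ = 0.768.
  A: x = 0.362, y = 0.726
  B: x = 0.158, y = 0.189
  C: x = 0.480, y = 0.085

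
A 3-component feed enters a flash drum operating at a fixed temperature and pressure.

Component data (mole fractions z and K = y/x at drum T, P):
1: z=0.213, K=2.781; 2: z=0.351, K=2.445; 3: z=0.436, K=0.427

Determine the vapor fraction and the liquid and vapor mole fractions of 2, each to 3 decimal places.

Newton–Raphson from ψ = 0.34:
  ψ = 0.340: g = 0.2661, g' = -0.812 → ψ = 0.668
  ψ = 0.668: g = 0.0269, g' = -0.706 → ψ = 0.706
  ψ = 0.706: g = -0.0002, g' = -0.716 → ψ = 0.705
Converged at ψ = 0.705.
Compositions from xᵢ = zᵢ/(1+ψ(Kᵢ−1)), yᵢ = Kᵢxᵢ:
  1: x = 0.094, y = 0.263
  2: x = 0.174, y = 0.425
  3: x = 0.732, y = 0.312

ψ = 0.705, x_2 = 0.174, y_2 = 0.425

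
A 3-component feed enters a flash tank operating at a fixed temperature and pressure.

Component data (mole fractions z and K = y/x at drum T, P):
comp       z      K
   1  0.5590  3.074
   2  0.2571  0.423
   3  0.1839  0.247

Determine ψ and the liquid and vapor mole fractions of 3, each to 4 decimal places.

ψ = 0.6358, x_3 = 0.3528, y_3 = 0.0872

Rachford–Rice: g(ψ) = Σ zᵢ(Kᵢ−1)/(1+ψ(Kᵢ−1)) = 0.
Check two-phase: ΣzᵢKᵢ = 1.8725 > 1 and Σzᵢ/Kᵢ = 1.5342 > 1, so g(0) = 0.8725 > 0 and g(1) = -0.5342 < 0.
Iterate (Newton) starting at ψ = 0.68:
  ψ = 0.6800: g = -0.04692, g' = -1.0836 → ψ = 0.6367
  ψ = 0.6367: g = -0.00089, g' = -1.0452 → ψ = 0.6358
Converged at ψ = 0.6358.
Compositions from xᵢ = zᵢ/(1+ψ(Kᵢ−1)), yᵢ = Kᵢxᵢ:
  1: x = 0.2411, y = 0.7411
  2: x = 0.4061, y = 0.1718
  3: x = 0.3528, y = 0.0872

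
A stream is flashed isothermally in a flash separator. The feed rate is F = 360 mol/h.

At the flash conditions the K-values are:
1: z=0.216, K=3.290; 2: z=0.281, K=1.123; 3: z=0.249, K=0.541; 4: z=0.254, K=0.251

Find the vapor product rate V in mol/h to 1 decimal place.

Rachford–Rice: g(ψ) = Σ zᵢ(Kᵢ−1)/(1+ψ(Kᵢ−1)) = 0.
Check two-phase: ΣzᵢKᵢ = 1.225 > 1 and Σzᵢ/Kᵢ = 1.788 > 1, so g(0) = 0.225 > 0 and g(1) = -0.788 < 0.
Newton iteration, ψ⁰ = 0.5:
  ψ = 0.500: g = -0.1893, g' = -0.703 → ψ = 0.231
  ψ = 0.231: g = -0.0004, g' = -0.763 → ψ = 0.230
Converged at ψ = 0.230.
Then V = ψ·F = 0.2300·360 = 82.8 mol/h and L = F − V = 277.2 mol/h.

V = 82.8 mol/h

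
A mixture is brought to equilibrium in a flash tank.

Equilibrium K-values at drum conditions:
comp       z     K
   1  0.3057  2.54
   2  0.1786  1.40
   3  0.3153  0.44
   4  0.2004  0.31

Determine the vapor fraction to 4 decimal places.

Rachford–Rice: g(ψ) = Σ zᵢ(Kᵢ−1)/(1+ψ(Kᵢ−1)) = 0.
Check two-phase: ΣzᵢKᵢ = 1.2274 > 1 and Σzᵢ/Kᵢ = 1.6110 > 1, so g(0) = 0.2274 > 0 and g(1) = -0.6110 < 0.
Newton–Raphson from ψ = 0.65:
  ψ = 0.6500: g = -0.23638, g' = -0.7572 → ψ = 0.3378
  ψ = 0.3378: g = -0.02546, g' = -0.6485 → ψ = 0.2986
  ψ = 0.2986: g = 0.00015, g' = -0.6569 → ψ = 0.2988
Converged at ψ = 0.2988.

ψ = 0.2988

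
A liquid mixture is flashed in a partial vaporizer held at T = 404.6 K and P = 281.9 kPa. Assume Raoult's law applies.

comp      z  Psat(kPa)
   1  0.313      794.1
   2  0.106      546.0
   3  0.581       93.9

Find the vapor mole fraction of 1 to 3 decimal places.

y_1 = 0.601

Raoult's law: Kᵢ = Pᵢˢᵃᵗ/P = Pᵢˢᵃᵗ/281.9.
  K_1 = 794.1/281.9 = 2.81696, K_2 = 546.0/281.9 = 1.93686, K_3 = 93.9/281.9 = 0.33310
Material balance + equilibrium reduce to Σ zᵢ(Kᵢ−1)/(1+β(Kᵢ−1)) = 0.
g(0) = ΣzᵢKᵢ − 1 = 0.281 and g(1) = 1 − Σzᵢ/Kᵢ = -0.910, so a root lies in (0, 1).
Iterate (Newton) starting at β = 0.5:
  β = 0.500: g = -0.2157, g' = -0.908 → β = 0.263
  β = 0.263: g = -0.0050, g' = -0.913 → β = 0.257
Converged at β = 0.257.
Compositions from xᵢ = zᵢ/(1+β(Kᵢ−1)), yᵢ = Kᵢxᵢ:
  1: x = 0.213, y = 0.601
  2: x = 0.085, y = 0.165
  3: x = 0.701, y = 0.234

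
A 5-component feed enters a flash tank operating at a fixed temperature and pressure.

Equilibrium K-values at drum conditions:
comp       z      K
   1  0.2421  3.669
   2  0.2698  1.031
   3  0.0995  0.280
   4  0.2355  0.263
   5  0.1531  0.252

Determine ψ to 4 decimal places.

ψ = 0.2070

Rachford–Rice: g(ψ) = Σ zᵢ(Kᵢ−1)/(1+ψ(Kᵢ−1)) = 0.
g(0) = ΣzᵢKᵢ − 1 = 0.2948 and g(1) = 1 − Σzᵢ/Kᵢ = -1.1860, so a root lies in (0, 1).
Newton–Raphson from ψ = 0.5:
  ψ = 0.5000: g = -0.28469, g' = -0.9820 → ψ = 0.2101
  ψ = 0.2101: g = -0.00331, g' = -1.0795 → ψ = 0.2070
Converged at ψ = 0.2070.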